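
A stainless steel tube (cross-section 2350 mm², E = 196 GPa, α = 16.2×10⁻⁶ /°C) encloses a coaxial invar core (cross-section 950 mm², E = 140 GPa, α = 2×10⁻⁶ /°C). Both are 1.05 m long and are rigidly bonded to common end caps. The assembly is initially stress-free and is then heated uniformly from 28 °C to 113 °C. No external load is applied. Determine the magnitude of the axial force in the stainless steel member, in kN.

Both members must finish at the same length. With the larger α, the stainless steel tends to over-expand; the plates restrain it, putting the stainless steel in compression and the invar in tension. With no external load the two internal forces are equal and opposite, magnitude P.
Setting the final lengths equal and cancelling L: (α₁ − α₂)ΔT = P/(A₁E₁) + P/(A₂E₂).
|α₁ − α₂|·ΔT = 14.2×10⁻⁶ × 85 = 0.001207.
1/(A₁E₁) + 1/(A₂E₂) = 1/(2350×196×10³) + 1/(950×140×10³) = 9.69×10⁻⁹ N⁻¹.
P = 0.001207 / 9.69×10⁻⁹ = 124600 N = 124.6 kN.

P ≈ 125 kN (compressive in the stainless steel)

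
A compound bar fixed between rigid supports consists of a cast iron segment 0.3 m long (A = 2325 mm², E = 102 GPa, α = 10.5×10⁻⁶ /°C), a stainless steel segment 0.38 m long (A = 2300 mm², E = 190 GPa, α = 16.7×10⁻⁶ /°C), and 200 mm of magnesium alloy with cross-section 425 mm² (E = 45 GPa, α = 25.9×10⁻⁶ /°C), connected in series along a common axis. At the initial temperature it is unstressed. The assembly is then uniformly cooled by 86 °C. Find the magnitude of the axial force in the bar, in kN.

P ≈ 100 kN (tensile)

With the walls removed the bar would change length by δ_free = Σ αᵢΔT Lᵢ = 10.5×10⁻⁶×86×300 + 16.7×10⁻⁶×86×380 + 25.9×10⁻⁶×86×200 = 1.262 mm.
Since the ends are fixed, an axial force P builds up, equal in every segment, with P · Σ Lᵢ/(AᵢEᵢ) = δ_free.
Σ Lᵢ/(AᵢEᵢ) = 300/(2325×102×10³) + 380/(2300×190×10³) + 200/(425×45×10³) = 1.259×10⁻⁵ mm/N.
P = 1.262 / 1.259×10⁻⁵ = 100200 N = 100.2 kN, tensile.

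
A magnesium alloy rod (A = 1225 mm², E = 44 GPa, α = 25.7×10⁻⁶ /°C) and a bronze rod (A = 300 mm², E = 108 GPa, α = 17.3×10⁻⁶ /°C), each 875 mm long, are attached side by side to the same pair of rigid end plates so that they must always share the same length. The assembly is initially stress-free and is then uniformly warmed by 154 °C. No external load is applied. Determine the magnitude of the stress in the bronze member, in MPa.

σ ≈ 87.3 MPa (tensile)

Equilibrium of a rigid end plate with no external load gives equal and opposite internal forces ±P in the two members. Since α_{magnesium alloy} > α_{bronze}, heating drives the magnesium alloy into compression and the bronze into tension.
Equating the net (thermal + elastic) strains gives |α₁ − α₂|·ΔT = P·[1/(A₁E₁) + 1/(A₂E₂)].
|α₁ − α₂|·ΔT = 8.4×10⁻⁶ × 154 = 0.001294.
1/(A₁E₁) + 1/(A₂E₂) = 1/(1225×44×10³) + 1/(300×108×10³) = 4.942×10⁻⁸ N⁻¹.
So P = 0.001294 / 4.942×10⁻⁸ = 26.18 kN.
σ_{bronze} = P/A₂ = 26180/300 = 87.26 MPa, tensile.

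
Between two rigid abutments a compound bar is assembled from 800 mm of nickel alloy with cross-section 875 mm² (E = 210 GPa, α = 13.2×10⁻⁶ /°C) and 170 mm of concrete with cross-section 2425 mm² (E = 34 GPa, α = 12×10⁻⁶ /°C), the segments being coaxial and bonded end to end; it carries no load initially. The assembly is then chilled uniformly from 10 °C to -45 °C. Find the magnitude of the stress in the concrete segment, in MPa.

With the walls removed the bar would change length by δ_free = Σ αᵢΔT Lᵢ = 13.2×10⁻⁶×55×800 + 12×10⁻⁶×55×170 = 0.693 mm.
The rigid supports impose zero overall length change; the single axial force P common to all segments must satisfy P Σ Lᵢ/(AᵢEᵢ) = δ_free.
The series flexibility is Σ Lᵢ/(AᵢEᵢ) = 800/(875×210×10³) + 170/(2425×34×10³) = 6.416×10⁻⁶ mm/N.
P = 0.693 / 6.416×10⁻⁶ = 108000 N = 108 kN, tensile.
σ_{concrete} = P / A = 108000 / 2425 = 44.54 MPa.

σ ≈ 44.5 MPa (tensile)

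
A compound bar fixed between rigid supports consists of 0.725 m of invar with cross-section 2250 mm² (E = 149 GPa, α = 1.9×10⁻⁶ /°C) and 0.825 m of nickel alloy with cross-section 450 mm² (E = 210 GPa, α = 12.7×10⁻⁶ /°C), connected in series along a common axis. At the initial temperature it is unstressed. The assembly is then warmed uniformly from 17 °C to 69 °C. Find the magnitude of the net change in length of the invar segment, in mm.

|ΔL| ≈ 0.0508 mm

With the walls removed the bar would change length by δ_free = Σ αᵢΔT Lᵢ = 1.9×10⁻⁶×52×725 + 12.7×10⁻⁶×52×825 = 0.6165 mm.
The rigid supports impose zero overall length change; the single axial force P common to all segments must satisfy P Σ Lᵢ/(AᵢEᵢ) = δ_free.
Σ Lᵢ/(AᵢEᵢ) = 725/(2250×149×10³) + 825/(450×210×10³) = 1.089×10⁻⁵ mm/N.
P = 0.6165 / 1.089×10⁻⁵ = 56590 N = 56.59 kN, compressive.
For the invar segment, free thermal change = 1.9×10⁻⁶×52×725 = 0.07163 mm and elastic change from P = 56590×725/(2250×149×10³) = 0.1224 mm; these oppose, so the net change is 0.0508 mm (segment shortens).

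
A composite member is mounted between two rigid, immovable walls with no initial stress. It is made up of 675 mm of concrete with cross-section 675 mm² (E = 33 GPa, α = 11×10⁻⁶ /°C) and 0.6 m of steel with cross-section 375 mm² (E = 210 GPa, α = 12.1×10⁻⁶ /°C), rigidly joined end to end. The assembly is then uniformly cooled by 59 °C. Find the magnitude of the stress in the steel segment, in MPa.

Free thermal contraction of the whole bar: Σ αᵢΔT Lᵢ = 11×10⁻⁶×59×675 + 12.1×10⁻⁶×59×600 = 0.8664 mm.
Since the ends are fixed, an axial force P builds up, equal in every segment, with P · Σ Lᵢ/(AᵢEᵢ) = δ_free.
The series flexibility is Σ Lᵢ/(AᵢEᵢ) = 675/(675×33×10³) + 600/(375×210×10³) = 3.792×10⁻⁵ mm/N.
Hence P = δ_free / Σ(L/AE) = 0.8664/3.792×10⁻⁵ = 22.85 kN (tensile).
σ_{steel} = P / A = 22850 / 375 = 60.93 MPa.

σ ≈ 60.9 MPa (tensile)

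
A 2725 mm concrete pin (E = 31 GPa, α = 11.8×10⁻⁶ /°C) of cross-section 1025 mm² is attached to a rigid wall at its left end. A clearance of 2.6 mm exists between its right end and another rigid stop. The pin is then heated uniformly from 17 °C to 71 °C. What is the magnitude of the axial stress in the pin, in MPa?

σ ≈ 0 MPa

Free thermal elongation = αΔT L = 11.8×10⁻⁶ × 54 × 2725 = 1.736 mm.
This is smaller than the 2.6 mm clearance, so the pin expands freely without reaching the stop — the stress is zero.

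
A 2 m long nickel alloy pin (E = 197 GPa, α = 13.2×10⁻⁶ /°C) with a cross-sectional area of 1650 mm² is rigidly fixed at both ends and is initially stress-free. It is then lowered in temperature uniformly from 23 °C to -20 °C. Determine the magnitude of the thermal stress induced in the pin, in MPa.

σ ≈ 112 MPa (tensile)

Because both ends are immovable the net strain is zero, and the suppressed thermal strain is αΔT = 13.2×10⁻⁶ × 43 = 567.6×10⁻⁶.
σ = EαΔT = 197×10³ × 13.2×10⁻⁶ × 43 = 111.8 MPa (tensile; the pin is trying to contract).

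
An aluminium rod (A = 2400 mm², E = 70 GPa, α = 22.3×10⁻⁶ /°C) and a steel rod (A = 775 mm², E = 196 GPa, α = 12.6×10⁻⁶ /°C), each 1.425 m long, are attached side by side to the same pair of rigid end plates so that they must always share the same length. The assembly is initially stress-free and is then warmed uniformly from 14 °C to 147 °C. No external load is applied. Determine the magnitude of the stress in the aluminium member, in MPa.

Both members must finish at the same length. With the larger α, the aluminium tends to over-expand; the plates restrain it, putting the aluminium in compression and the steel in tension. With no external load the two internal forces are equal and opposite, magnitude P.
Equating the net (thermal + elastic) strains gives |α₁ − α₂|·ΔT = P·[1/(A₁E₁) + 1/(A₂E₂)].
|α₁ − α₂|·ΔT = 9.7×10⁻⁶ × 133 = 0.00129.
1/(A₁E₁) + 1/(A₂E₂) = 1/(2400×70×10³) + 1/(775×196×10³) = 1.254×10⁻⁸ N⁻¹.
P = 0.00129 / 1.254×10⁻⁸ = 102900 N = 102.9 kN.
σ_{aluminium} = P/A₁ = 102900/2400 = 42.88 MPa, compressive.

σ ≈ 42.9 MPa (compressive)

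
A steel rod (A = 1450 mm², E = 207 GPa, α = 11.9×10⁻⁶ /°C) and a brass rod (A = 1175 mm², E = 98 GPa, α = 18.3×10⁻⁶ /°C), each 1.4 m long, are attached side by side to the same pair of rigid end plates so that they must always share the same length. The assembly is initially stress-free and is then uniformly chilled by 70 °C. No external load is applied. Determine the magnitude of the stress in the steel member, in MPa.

The brass has the larger α, so on cooling it would change length more than the steel if both were free. The rigid plates force a common final length, so the brass is put into tension and the steel into compression, with equal and opposite forces P (no external load).
Equating the net (thermal + elastic) strains gives |α₁ − α₂|·ΔT = P·[1/(A₁E₁) + 1/(A₂E₂)].
|α₁ − α₂|·ΔT = 6.4×10⁻⁶ × 70 = 0.000448.
1/(A₁E₁) + 1/(A₂E₂) = 1/(1450×207×10³) + 1/(1175×98×10³) = 1.202×10⁻⁸ N⁻¹.
P = 0.000448 / 1.202×10⁻⁸ = 37280 N = 37.28 kN.
σ_{steel} = P/A₁ = 37280/1450 = 25.71 MPa, compressive.

σ ≈ 25.7 MPa (compressive)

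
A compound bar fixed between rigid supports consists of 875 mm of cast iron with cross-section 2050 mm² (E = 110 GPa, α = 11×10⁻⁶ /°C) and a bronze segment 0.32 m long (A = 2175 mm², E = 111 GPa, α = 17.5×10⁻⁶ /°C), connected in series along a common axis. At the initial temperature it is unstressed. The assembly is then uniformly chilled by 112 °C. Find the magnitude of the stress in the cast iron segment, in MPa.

With the walls removed the bar would change length by δ_free = Σ αᵢΔT Lᵢ = 11×10⁻⁶×112×875 + 17.5×10⁻⁶×112×320 = 1.705 mm.
Since the ends are fixed, an axial force P builds up, equal in every segment, with P · Σ Lᵢ/(AᵢEᵢ) = δ_free.
The series flexibility is Σ Lᵢ/(AᵢEᵢ) = 875/(2050×110×10³) + 320/(2175×111×10³) = 5.206×10⁻⁶ mm/N.
Hence P = δ_free / Σ(L/AE) = 1.705/5.206×10⁻⁶ = 327.6 kN (tensile).
σ_{cast iron} = P / A = 327600 / 2050 = 159.8 MPa.

σ ≈ 160 MPa (tensile)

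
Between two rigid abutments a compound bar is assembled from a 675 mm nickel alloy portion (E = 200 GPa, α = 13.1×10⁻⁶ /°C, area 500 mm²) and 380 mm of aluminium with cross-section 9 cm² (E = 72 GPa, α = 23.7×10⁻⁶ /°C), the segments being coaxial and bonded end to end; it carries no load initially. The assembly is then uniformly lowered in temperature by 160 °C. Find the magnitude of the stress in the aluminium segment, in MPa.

If the supports were absent, the total length change would be Σ αᵢΔT Lᵢ = 13.1×10⁻⁶×160×675 + 23.7×10⁻⁶×160×380 = 2.856 mm.
The walls prevent any net length change, so an axial force P (same in every segment) develops. Compatibility: P · Σ Lᵢ/(AᵢEᵢ) = δ_free.
Σ Lᵢ/(AᵢEᵢ) = 675/(500×200×10³) + 380/(900×72×10³) = 1.261×10⁻⁵ mm/N.
Hence P = δ_free / Σ(L/AE) = 2.856/1.261×10⁻⁵ = 226.4 kN (tensile).
σ_{aluminium} = P / A = 226400 / 900 = 251.5 MPa.

σ ≈ 252 MPa (tensile)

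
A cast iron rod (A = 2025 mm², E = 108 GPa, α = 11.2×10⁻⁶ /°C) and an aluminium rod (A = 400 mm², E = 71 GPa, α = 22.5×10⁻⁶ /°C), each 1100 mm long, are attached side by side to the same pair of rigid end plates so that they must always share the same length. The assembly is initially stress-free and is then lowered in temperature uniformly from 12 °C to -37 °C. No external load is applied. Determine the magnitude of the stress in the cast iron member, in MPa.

Both members must finish at the same length. With the larger α, the aluminium tends to over-contract; the plates restrain it, putting the aluminium in tension and the cast iron in compression. With no external load the two internal forces are equal and opposite, magnitude P.
Setting the final lengths equal and cancelling L: (α₁ − α₂)ΔT = P/(A₁E₁) + P/(A₂E₂).
|α₁ − α₂|·ΔT = 11.3×10⁻⁶ × 49 = 0.0005537.
1/(A₁E₁) + 1/(A₂E₂) = 1/(2025×108×10³) + 1/(400×71×10³) = 3.978×10⁻⁸ N⁻¹.
So P = 0.0005537 / 3.978×10⁻⁸ = 13.92 kN.
σ_{cast iron} = P/A₁ = 13920/2025 = 6.873 MPa, compressive.

σ ≈ 6.87 MPa (compressive)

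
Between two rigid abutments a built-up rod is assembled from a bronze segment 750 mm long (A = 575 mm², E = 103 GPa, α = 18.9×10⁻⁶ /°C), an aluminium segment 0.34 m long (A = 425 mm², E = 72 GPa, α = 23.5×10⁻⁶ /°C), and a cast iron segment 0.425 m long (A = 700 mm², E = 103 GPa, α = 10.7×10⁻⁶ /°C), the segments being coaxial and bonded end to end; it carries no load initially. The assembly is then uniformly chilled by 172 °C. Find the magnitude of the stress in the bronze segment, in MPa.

σ ≈ 269 MPa (tensile)

With the walls removed the bar would change length by δ_free = Σ αᵢΔT Lᵢ = 18.9×10⁻⁶×172×750 + 23.5×10⁻⁶×172×340 + 10.7×10⁻⁶×172×425 = 4.595 mm.
The walls prevent any net length change, so an axial force P (same in every segment) develops. Compatibility: P · Σ Lᵢ/(AᵢEᵢ) = δ_free.
The series flexibility is Σ Lᵢ/(AᵢEᵢ) = 750/(575×103×10³) + 340/(425×72×10³) + 425/(700×103×10³) = 2.967×10⁻⁵ mm/N.
So P = 4.595 / 2.967×10⁻⁵ = 154.9 kN, tensile.
σ_{bronze} = P / A = 154900 / 575 = 269.3 MPa.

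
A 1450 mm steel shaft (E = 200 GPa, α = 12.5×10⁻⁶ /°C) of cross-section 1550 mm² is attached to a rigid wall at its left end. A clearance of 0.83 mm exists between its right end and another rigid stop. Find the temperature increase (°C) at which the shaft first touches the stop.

Contact occurs when the free expansion equals the gap: αΔT L = 0.83 mm.
ΔT = 0.83 / (12.5×10⁻⁶ × 1450) = 45.79 °C.

ΔT ≈ 45.8 °C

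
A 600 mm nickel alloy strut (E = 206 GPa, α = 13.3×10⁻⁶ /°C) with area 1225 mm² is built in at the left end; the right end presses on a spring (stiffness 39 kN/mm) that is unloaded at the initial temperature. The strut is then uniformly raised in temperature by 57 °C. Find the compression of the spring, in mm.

The unrestrained thermal change is αΔT L = 13.3×10⁻⁶ × 57 × 600 = 0.4549 mm.
Let P be the compressive force at the spring. The strut shortens elastically by PL/(AE) and the spring compresses by P/k; together these equal δ_free.
P [ L/(AE) + 1/k ] = δ_free → P [ 600/(1225×206×10³) + 1/(39×10³) ] = 0.4549.
P = 0.4549 / 2.802×10⁻⁵ = 16230 N.
Spring compression = P/k = 16230/(39×10³) = 0.4163 mm.

δ ≈ 0.416 mm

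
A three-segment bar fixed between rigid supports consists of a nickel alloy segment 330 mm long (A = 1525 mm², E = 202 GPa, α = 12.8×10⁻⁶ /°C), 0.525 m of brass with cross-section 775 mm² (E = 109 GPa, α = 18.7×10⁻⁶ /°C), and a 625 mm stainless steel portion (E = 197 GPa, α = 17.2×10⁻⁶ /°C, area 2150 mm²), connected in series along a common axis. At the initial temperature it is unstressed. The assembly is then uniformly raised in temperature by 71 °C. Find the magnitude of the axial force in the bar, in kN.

With the walls removed the bar would change length by δ_free = Σ αᵢΔT Lᵢ = 12.8×10⁻⁶×71×330 + 18.7×10⁻⁶×71×525 + 17.2×10⁻⁶×71×625 = 1.76 mm.
The walls prevent any net length change, so an axial force P (same in every segment) develops. Compatibility: P · Σ Lᵢ/(AᵢEᵢ) = δ_free.
The series flexibility is Σ Lᵢ/(AᵢEᵢ) = 330/(1525×202×10³) + 525/(775×109×10³) + 625/(2150×197×10³) = 8.762×10⁻⁶ mm/N.
P = 1.76 / 8.762×10⁻⁶ = 200900 N = 200.9 kN, compressive.

P ≈ 201 kN (compressive)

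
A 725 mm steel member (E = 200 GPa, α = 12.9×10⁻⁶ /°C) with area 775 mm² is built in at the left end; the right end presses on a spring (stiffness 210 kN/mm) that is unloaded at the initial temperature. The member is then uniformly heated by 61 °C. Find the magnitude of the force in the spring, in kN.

If the spring were absent the member would lengthen by αΔT L = 12.9×10⁻⁶ × 61 × 725 = 0.5705 mm.
Let P be the compressive force at the spring. The member shortens elastically by PL/(AE) and the spring compresses by P/k; together these equal δ_free.
So P = δ_free / [L/(AE) + 1/k] = 0.5705 / [ 725/(775×200×10³) + 1/(210×10³) ].
P = 0.5705 / 9.439×10⁻⁶ = 60440 N.

P ≈ 60.4 kN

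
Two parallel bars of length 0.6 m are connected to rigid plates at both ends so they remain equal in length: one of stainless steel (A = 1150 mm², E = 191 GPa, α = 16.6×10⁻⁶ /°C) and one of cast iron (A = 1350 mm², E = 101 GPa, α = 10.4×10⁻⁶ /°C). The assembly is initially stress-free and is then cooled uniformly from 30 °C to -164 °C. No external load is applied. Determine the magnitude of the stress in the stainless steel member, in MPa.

σ ≈ 88 MPa (tensile)

Both members must finish at the same length. With the larger α, the stainless steel tends to over-contract; the plates restrain it, putting the stainless steel in tension and the cast iron in compression. With no external load the two internal forces are equal and opposite, magnitude P.
Setting the final lengths equal and cancelling L: (α₁ − α₂)ΔT = P/(A₁E₁) + P/(A₂E₂).
|α₁ − α₂|·ΔT = 6.2×10⁻⁶ × 194 = 0.001203.
1/(A₁E₁) + 1/(A₂E₂) = 1/(1150×191×10³) + 1/(1350×101×10³) = 1.189×10⁻⁸ N⁻¹.
P = 0.001203 / 1.189×10⁻⁸ = 101200 N = 101.2 kN.
σ_{stainless steel} = P/A₁ = 101200/1150 = 87.99 MPa, tensile.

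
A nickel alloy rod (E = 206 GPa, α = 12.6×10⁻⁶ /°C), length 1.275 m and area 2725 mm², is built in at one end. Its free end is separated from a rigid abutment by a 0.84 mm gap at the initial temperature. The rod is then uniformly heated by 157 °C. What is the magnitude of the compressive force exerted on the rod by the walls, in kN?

If the wall were absent the rod would grow by αΔT L = 12.6×10⁻⁶ × 157 × 1275 = 2.522 mm.
After closing the 0.84 mm clearance, 2.522 − 0.84 = 1.682 mm of expansion remains to be suppressed by the wall.
That suppressed elongation corresponds to σ = E·Δ/L = 206×10³ × 1.682/1275 = 271.8 MPa.
P = σA = 271.8 × 2725 = 740.6 kN.

P ≈ 741 kN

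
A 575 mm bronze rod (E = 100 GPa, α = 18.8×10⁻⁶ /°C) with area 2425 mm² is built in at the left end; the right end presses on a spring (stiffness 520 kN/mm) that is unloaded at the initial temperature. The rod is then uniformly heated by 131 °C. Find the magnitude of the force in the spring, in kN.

If the spring were absent the rod would lengthen by αΔT L = 18.8×10⁻⁶ × 131 × 575 = 1.416 mm.
With a force P in the spring, the elastic change of the rod is PL/(AE) and that of the spring is P/k; compatibility requires their sum to equal δ_free.
So P = δ_free / [L/(AE) + 1/k] = 1.416 / [ 575/(2425×100×10³) + 1/(520×10³) ].
P = 1.416 / 4.294×10⁻⁶ = 329800 N.

P ≈ 330 kN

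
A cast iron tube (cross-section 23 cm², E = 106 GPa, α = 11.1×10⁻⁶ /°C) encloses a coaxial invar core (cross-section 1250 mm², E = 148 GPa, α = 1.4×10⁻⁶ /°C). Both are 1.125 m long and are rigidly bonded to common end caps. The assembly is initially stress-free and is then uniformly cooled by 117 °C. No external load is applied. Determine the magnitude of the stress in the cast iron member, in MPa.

σ ≈ 51.9 MPa (tensile)

The cast iron has the larger α, so on cooling it would change length more than the invar if both were free. The rigid plates force a common final length, so the cast iron is put into tension and the invar into compression, with equal and opposite forces P (no external load).
Setting the final lengths equal and cancelling L: (α₁ − α₂)ΔT = P/(A₁E₁) + P/(A₂E₂).
|α₁ − α₂|·ΔT = 9.7×10⁻⁶ × 117 = 0.001135.
1/(A₁E₁) + 1/(A₂E₂) = 1/(2300×106×10³) + 1/(1250×148×10³) = 9.507×10⁻⁹ N⁻¹.
P = 0.001135 / 9.507×10⁻⁹ = 119400 N = 119.4 kN.
σ_{cast iron} = P/A₁ = 119400/2300 = 51.9 MPa, tensile.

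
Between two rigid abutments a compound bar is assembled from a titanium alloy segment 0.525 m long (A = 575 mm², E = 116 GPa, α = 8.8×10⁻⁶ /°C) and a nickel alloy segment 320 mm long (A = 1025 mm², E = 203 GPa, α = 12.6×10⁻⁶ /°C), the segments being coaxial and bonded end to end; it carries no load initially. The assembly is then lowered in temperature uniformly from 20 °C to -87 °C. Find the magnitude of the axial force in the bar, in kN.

P ≈ 98.4 kN (tensile)

If the supports were absent, the total length change would be Σ αᵢΔT Lᵢ = 8.8×10⁻⁶×107×525 + 12.6×10⁻⁶×107×320 = 0.9258 mm.
The walls prevent any net length change, so an axial force P (same in every segment) develops. Compatibility: P · Σ Lᵢ/(AᵢEᵢ) = δ_free.
Σ Lᵢ/(AᵢEᵢ) = 525/(575×116×10³) + 320/(1025×203×10³) = 9.409×10⁻⁶ mm/N.
So P = 0.9258 / 9.409×10⁻⁶ = 98.39 kN, tensile.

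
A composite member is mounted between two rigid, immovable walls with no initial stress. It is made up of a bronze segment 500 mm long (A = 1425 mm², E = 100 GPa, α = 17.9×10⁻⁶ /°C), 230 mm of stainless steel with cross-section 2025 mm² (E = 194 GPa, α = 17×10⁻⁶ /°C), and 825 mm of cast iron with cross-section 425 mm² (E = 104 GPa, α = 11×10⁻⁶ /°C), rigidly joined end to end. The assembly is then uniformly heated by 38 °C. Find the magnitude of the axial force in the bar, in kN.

If the supports were absent, the total length change would be Σ αᵢΔT Lᵢ = 17.9×10⁻⁶×38×500 + 17×10⁻⁶×38×230 + 11×10⁻⁶×38×825 = 0.8335 mm.
The walls prevent any net length change, so an axial force P (same in every segment) develops. Compatibility: P · Σ Lᵢ/(AᵢEᵢ) = δ_free.
Σ Lᵢ/(AᵢEᵢ) = 500/(1425×100×10³) + 230/(2025×194×10³) + 825/(425×104×10³) = 2.276×10⁻⁵ mm/N.
P = 0.8335 / 2.276×10⁻⁵ = 36620 N = 36.62 kN, compressive.

P ≈ 36.6 kN (compressive)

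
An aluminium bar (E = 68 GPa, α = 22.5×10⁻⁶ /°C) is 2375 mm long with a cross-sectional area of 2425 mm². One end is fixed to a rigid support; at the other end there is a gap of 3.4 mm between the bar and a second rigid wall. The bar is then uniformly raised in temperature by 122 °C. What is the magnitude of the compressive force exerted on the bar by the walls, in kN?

P ≈ 217 kN

Unrestrained expansion: δ_free = αΔT L = 22.5×10⁻⁶ × 122 × 2375 = 6.519 mm.
After closing the 3.4 mm clearance, 6.519 − 3.4 = 3.119 mm of expansion remains to be suppressed by the wall.
Compatibility: PL/(AE) = 3.119 mm, so σ = P/A = E × (3.119/2375) = 89.31 MPa.
Force on the wall = σA = 89.31 × 2425 mm² = 216.6 kN.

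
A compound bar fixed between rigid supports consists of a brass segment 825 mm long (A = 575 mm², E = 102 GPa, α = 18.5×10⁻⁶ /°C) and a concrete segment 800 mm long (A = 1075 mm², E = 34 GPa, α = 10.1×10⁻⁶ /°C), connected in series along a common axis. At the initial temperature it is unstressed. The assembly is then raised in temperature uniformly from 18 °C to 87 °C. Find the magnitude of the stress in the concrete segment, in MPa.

σ ≈ 41.7 MPa (compressive)

Free thermal expansion of the whole bar: Σ αᵢΔT Lᵢ = 18.5×10⁻⁶×69×825 + 10.1×10⁻⁶×69×800 = 1.611 mm.
The walls prevent any net length change, so an axial force P (same in every segment) develops. Compatibility: P · Σ Lᵢ/(AᵢEᵢ) = δ_free.
Σ Lᵢ/(AᵢEᵢ) = 825/(575×102×10³) + 800/(1075×34×10³) = 3.595×10⁻⁵ mm/N.
Hence P = δ_free / Σ(L/AE) = 1.611/3.595×10⁻⁵ = 44.8 kN (compressive).
σ_{concrete} = P / A = 44800 / 1075 = 41.67 MPa.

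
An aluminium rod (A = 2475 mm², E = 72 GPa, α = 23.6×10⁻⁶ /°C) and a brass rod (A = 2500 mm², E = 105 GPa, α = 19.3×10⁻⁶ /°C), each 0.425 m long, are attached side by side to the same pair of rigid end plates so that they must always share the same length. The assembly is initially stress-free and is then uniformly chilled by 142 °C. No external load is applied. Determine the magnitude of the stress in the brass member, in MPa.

The aluminium has the larger α, so on cooling it would change length more than the brass if both were free. The rigid plates force a common final length, so the aluminium is put into tension and the brass into compression, with equal and opposite forces P (no external load).
Equating the net (thermal + elastic) strains gives |α₁ − α₂|·ΔT = P·[1/(A₁E₁) + 1/(A₂E₂)].
|α₁ − α₂|·ΔT = 4.3×10⁻⁶ × 142 = 0.0006106.
1/(A₁E₁) + 1/(A₂E₂) = 1/(2475×72×10³) + 1/(2500×105×10³) = 9.421×10⁻⁹ N⁻¹.
So P = 0.0006106 / 9.421×10⁻⁹ = 64.81 kN.
σ_{brass} = P/A₂ = 64810/2500 = 25.92 MPa, compressive.

σ ≈ 25.9 MPa (compressive)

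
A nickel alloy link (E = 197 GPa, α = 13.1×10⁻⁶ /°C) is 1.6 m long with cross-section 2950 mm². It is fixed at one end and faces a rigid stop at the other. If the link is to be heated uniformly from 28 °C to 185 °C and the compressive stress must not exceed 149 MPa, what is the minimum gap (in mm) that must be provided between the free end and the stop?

Free expansion if unrestrained: δ_free = αΔT L = 13.1×10⁻⁶ × 157 × 1600 = 3.291 mm.
A stress of 149 MPa corresponds to the wall pushing the link back by σL/E = 149×1600/(197×10³) = 1.21 mm.
So the gap has to take up the difference, g_min = δ_free − σL/E = 3.291 − 1.21 = 2.081 mm.

g ≈ 2.08 mm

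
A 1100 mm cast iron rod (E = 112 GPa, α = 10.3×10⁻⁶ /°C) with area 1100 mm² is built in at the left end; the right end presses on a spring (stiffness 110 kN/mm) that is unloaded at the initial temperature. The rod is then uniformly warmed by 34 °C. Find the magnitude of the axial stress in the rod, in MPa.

σ ≈ 19.4 MPa (compressive)

The unrestrained thermal change is αΔT L = 10.3×10⁻⁶ × 34 × 1100 = 0.3852 mm.
With a force P in the spring, the elastic change of the rod is PL/(AE) and that of the spring is P/k; compatibility requires their sum to equal δ_free.
So P = δ_free / [L/(AE) + 1/k] = 0.3852 / [ 1100/(1100×112×10³) + 1/(110×10³) ].
P = 0.3852 / 1.802×10⁻⁵ = 21380 N.
σ = P/A = 21380/1100 = 19.43 MPa.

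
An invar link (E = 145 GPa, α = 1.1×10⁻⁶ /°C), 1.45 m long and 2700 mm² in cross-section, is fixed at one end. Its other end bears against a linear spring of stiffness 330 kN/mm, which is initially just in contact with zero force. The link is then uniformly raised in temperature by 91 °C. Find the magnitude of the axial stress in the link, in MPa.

σ ≈ 7.98 MPa (compressive)

The unrestrained thermal change is αΔT L = 1.1×10⁻⁶ × 91 × 1450 = 0.1451 mm.
With a force P in the spring, the elastic change of the link is PL/(AE) and that of the spring is P/k; compatibility requires their sum to equal δ_free.
So P = δ_free / [L/(AE) + 1/k] = 0.1451 / [ 1450/(2700×145×10³) + 1/(330×10³) ].
P = 0.1451 / 6.734×10⁻⁶ = 21550 N.
σ = P/A = 21550/2700 = 7.983 MPa.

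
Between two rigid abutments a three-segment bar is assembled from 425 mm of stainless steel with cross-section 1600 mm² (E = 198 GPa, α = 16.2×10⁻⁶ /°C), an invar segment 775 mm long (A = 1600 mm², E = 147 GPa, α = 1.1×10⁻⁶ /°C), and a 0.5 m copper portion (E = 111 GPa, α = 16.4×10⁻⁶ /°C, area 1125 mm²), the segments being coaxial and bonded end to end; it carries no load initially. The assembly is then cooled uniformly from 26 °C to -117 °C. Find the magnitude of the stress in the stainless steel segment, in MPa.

With the walls removed the bar would change length by δ_free = Σ αᵢΔT Lᵢ = 16.2×10⁻⁶×143×425 + 1.1×10⁻⁶×143×775 + 16.4×10⁻⁶×143×500 = 2.279 mm.
The rigid supports impose zero overall length change; the single axial force P common to all segments must satisfy P Σ Lᵢ/(AᵢEᵢ) = δ_free.
The series flexibility is Σ Lᵢ/(AᵢEᵢ) = 425/(1600×198×10³) + 775/(1600×147×10³) + 500/(1125×111×10³) = 8.641×10⁻⁶ mm/N.
P = 2.279 / 8.641×10⁻⁶ = 263800 N = 263.8 kN, tensile.
σ_{stainless steel} = P / A = 263800 / 1600 = 164.9 MPa.

σ ≈ 165 MPa (tensile)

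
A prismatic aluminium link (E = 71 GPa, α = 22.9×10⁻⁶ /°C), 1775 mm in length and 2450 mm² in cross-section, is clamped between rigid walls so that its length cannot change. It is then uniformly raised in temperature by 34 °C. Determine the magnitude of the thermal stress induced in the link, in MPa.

σ ≈ 55.3 MPa (compressive)

With length fixed, the mechanical strain must cancel the thermal strain αΔT = 22.9×10⁻⁶ × 34 = 778.6×10⁻⁶.
Hence σ = E·αΔT = 71×10³ × 778.6×10⁻⁶ = 55.28 MPa, compressive.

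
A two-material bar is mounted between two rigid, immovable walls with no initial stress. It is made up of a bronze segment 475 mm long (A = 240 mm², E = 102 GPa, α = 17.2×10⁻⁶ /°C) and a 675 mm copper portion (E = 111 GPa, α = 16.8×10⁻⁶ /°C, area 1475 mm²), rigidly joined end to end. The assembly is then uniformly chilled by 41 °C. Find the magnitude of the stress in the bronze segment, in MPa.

If the supports were absent, the total length change would be Σ αᵢΔT Lᵢ = 17.2×10⁻⁶×41×475 + 16.8×10⁻⁶×41×675 = 0.7999 mm.
Since the ends are fixed, an axial force P builds up, equal in every segment, with P · Σ Lᵢ/(AᵢEᵢ) = δ_free.
The series flexibility is Σ Lᵢ/(AᵢEᵢ) = 475/(240×102×10³) + 675/(1475×111×10³) = 2.353×10⁻⁵ mm/N.
P = 0.7999 / 2.353×10⁻⁵ = 34000 N = 34 kN, tensile.
σ_{bronze} = P / A = 34000 / 240 = 141.7 MPa.

σ ≈ 142 MPa (tensile)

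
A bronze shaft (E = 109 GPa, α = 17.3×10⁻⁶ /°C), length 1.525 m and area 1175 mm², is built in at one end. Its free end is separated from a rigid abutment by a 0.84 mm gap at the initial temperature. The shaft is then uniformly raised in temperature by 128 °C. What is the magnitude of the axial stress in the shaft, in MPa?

If the wall were absent the shaft would grow by αΔT L = 17.3×10⁻⁶ × 128 × 1525 = 3.377 mm.
The gap closes (δ_free > 0.84 mm) and the wall then resists a further 3.377 − 0.84 = 2.537 mm of expansion.
Compatibility: PL/(AE) = 2.537 mm, so σ = P/A = E × (2.537/1525) = 181.3 MPa.

σ ≈ 181 MPa (compressive)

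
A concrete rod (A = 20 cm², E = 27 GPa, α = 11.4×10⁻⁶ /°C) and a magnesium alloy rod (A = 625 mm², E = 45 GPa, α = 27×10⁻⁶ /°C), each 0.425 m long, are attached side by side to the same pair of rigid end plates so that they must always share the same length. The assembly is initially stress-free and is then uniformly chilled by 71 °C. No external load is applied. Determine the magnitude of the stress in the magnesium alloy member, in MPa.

The magnesium alloy has the larger α, so on cooling it would change length more than the concrete if both were free. The rigid plates force a common final length, so the magnesium alloy is put into tension and the concrete into compression, with equal and opposite forces P (no external load).
Equating the net (thermal + elastic) strains gives |α₁ − α₂|·ΔT = P·[1/(A₁E₁) + 1/(A₂E₂)].
|α₁ − α₂|·ΔT = 15.6×10⁻⁶ × 71 = 0.001108.
1/(A₁E₁) + 1/(A₂E₂) = 1/(2000×27×10³) + 1/(625×45×10³) = 5.407×10⁻⁸ N⁻¹.
So P = 0.001108 / 5.407×10⁻⁸ = 20.48 kN.
σ_{magnesium alloy} = P/A₂ = 20480/625 = 32.77 MPa, tensile.

σ ≈ 32.8 MPa (tensile)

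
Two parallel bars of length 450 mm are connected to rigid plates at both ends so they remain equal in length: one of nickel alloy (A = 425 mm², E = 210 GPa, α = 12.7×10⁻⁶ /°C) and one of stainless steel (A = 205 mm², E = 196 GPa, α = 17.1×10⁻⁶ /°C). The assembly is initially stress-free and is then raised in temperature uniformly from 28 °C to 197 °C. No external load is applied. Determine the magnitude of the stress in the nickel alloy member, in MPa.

Equilibrium of a rigid end plate with no external load gives equal and opposite internal forces ±P in the two members. Since α_{stainless steel} > α_{nickel alloy}, heating drives the stainless steel into compression and the nickel alloy into tension.
Equating the net (thermal + elastic) strains gives |α₁ − α₂|·ΔT = P·[1/(A₁E₁) + 1/(A₂E₂)].
|α₁ − α₂|·ΔT = 4.4×10⁻⁶ × 169 = 0.0007436.
1/(A₁E₁) + 1/(A₂E₂) = 1/(425×210×10³) + 1/(205×196×10³) = 3.609×10⁻⁸ N⁻¹.
So P = 0.0007436 / 3.609×10⁻⁸ = 20.6 kN.
σ_{nickel alloy} = P/A₁ = 20600/425 = 48.48 MPa, tensile.

σ ≈ 48.5 MPa (tensile)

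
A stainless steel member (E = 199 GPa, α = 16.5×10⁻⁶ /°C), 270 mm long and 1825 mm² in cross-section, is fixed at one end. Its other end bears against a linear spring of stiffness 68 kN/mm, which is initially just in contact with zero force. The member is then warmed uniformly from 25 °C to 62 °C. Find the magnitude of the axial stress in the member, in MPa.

The unrestrained thermal change is αΔT L = 16.5×10⁻⁶ × 37 × 270 = 0.1648 mm.
Let P be the compressive force at the spring. The member shortens elastically by PL/(AE) and the spring compresses by P/k; together these equal δ_free.
P [ L/(AE) + 1/k ] = δ_free → P [ 270/(1825×199×10³) + 1/(68×10³) ] = 0.1648.
P = 0.1648 / 1.545×10⁻⁵ = 10670 N.
σ = P/A = 10670/1825 = 5.846 MPa.

σ ≈ 5.85 MPa (compressive)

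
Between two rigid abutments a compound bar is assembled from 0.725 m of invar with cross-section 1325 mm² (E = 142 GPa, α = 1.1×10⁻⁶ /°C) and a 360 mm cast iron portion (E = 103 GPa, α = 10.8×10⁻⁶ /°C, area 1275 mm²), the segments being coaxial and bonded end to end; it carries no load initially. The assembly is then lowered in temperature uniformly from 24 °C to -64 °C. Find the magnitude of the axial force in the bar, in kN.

P ≈ 62.5 kN (tensile)

Free thermal contraction of the whole bar: Σ αᵢΔT Lᵢ = 1.1×10⁻⁶×88×725 + 10.8×10⁻⁶×88×360 = 0.4123 mm.
The walls prevent any net length change, so an axial force P (same in every segment) develops. Compatibility: P · Σ Lᵢ/(AᵢEᵢ) = δ_free.
The series flexibility is Σ Lᵢ/(AᵢEᵢ) = 725/(1325×142×10³) + 360/(1275×103×10³) = 6.595×10⁻⁶ mm/N.
P = 0.4123 / 6.595×10⁻⁶ = 62520 N = 62.52 kN, tensile.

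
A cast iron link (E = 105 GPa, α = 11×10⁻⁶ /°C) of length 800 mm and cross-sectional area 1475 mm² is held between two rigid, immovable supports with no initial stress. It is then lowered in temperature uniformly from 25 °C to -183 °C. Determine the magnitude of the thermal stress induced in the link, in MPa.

σ ≈ 240 MPa (tensile)

With length fixed, the mechanical strain must cancel the thermal strain αΔT = 11×10⁻⁶ × 208 = 2288×10⁻⁶.
Hence σ = E·αΔT = 105×10³ × 2288×10⁻⁶ = 240.2 MPa, tensile.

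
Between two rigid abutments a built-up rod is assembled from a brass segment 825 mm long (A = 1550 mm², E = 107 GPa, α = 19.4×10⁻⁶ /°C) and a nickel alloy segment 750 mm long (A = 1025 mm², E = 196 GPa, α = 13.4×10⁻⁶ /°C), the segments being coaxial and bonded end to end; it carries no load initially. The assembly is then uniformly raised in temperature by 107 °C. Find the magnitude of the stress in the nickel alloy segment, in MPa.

Free thermal expansion of the whole bar: Σ αᵢΔT Lᵢ = 19.4×10⁻⁶×107×825 + 13.4×10⁻⁶×107×750 = 2.788 mm.
The walls prevent any net length change, so an axial force P (same in every segment) develops. Compatibility: P · Σ Lᵢ/(AᵢEᵢ) = δ_free.
The series flexibility is Σ Lᵢ/(AᵢEᵢ) = 825/(1550×107×10³) + 750/(1025×196×10³) = 8.708×10⁻⁶ mm/N.
Hence P = δ_free / Σ(L/AE) = 2.788/8.708×10⁻⁶ = 320.2 kN (compressive).
σ_{nickel alloy} = P / A = 320200 / 1025 = 312.4 MPa.

σ ≈ 312 MPa (compressive)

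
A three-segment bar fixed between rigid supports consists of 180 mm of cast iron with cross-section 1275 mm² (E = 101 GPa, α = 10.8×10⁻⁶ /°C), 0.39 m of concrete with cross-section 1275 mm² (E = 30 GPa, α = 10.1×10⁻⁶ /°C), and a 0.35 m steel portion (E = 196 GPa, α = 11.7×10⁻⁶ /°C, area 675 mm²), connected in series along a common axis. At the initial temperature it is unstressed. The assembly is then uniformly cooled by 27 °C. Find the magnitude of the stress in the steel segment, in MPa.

σ ≈ 28 MPa (tensile)

With the walls removed the bar would change length by δ_free = Σ αᵢΔT Lᵢ = 10.8×10⁻⁶×27×180 + 10.1×10⁻⁶×27×390 + 11.7×10⁻⁶×27×350 = 0.2694 mm.
The rigid supports impose zero overall length change; the single axial force P common to all segments must satisfy P Σ Lᵢ/(AᵢEᵢ) = δ_free.
Σ Lᵢ/(AᵢEᵢ) = 180/(1275×101×10³) + 390/(1275×30×10³) + 350/(675×196×10³) = 1.424×10⁻⁵ mm/N.
P = 0.2694 / 1.424×10⁻⁵ = 18920 N = 18.92 kN, tensile.
σ_{steel} = P / A = 18920 / 675 = 28.03 MPa.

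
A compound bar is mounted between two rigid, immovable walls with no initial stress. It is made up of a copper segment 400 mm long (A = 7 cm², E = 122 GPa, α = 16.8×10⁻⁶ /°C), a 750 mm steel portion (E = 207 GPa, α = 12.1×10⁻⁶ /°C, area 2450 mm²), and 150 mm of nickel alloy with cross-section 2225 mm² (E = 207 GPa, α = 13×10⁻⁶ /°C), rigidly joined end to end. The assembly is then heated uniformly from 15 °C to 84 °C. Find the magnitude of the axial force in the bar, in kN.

If the supports were absent, the total length change would be Σ αᵢΔT Lᵢ = 16.8×10⁻⁶×69×400 + 12.1×10⁻⁶×69×750 + 13×10⁻⁶×69×150 = 1.224 mm.
Since the ends are fixed, an axial force P builds up, equal in every segment, with P · Σ Lᵢ/(AᵢEᵢ) = δ_free.
The series flexibility is Σ Lᵢ/(AᵢEᵢ) = 400/(700×122×10³) + 750/(2450×207×10³) + 150/(2225×207×10³) = 6.488×10⁻⁶ mm/N.
P = 1.224 / 6.488×10⁻⁶ = 188700 N = 188.7 kN, compressive.

P ≈ 189 kN (compressive)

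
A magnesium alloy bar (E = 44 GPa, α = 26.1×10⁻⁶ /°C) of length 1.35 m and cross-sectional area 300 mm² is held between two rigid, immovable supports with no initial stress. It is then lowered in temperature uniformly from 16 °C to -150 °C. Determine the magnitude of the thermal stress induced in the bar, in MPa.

Because both ends are immovable the net strain is zero, and the suppressed thermal strain is αΔT = 26.1×10⁻⁶ × 166 = 4332.6×10⁻⁶.
The stress required to suppress this strain is σ = Eε = 44×10³ × 4332.6×10⁻⁶ = 190.6 MPa, tensile since the bar is trying to contract.

σ ≈ 191 MPa (tensile)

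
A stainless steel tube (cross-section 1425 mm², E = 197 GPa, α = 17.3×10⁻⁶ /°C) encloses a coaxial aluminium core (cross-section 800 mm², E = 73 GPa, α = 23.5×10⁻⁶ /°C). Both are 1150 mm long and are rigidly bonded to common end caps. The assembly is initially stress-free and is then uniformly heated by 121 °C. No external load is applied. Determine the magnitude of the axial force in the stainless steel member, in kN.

The aluminium has the larger α, so on heating it would change length more than the stainless steel if both were free. The rigid plates force a common final length, so the aluminium is put into compression and the stainless steel into tension, with equal and opposite forces P (no external load).
Setting the final lengths equal and cancelling L: (α₁ − α₂)ΔT = P/(A₁E₁) + P/(A₂E₂).
|α₁ − α₂|·ΔT = 6.2×10⁻⁶ × 121 = 0.0007502.
1/(A₁E₁) + 1/(A₂E₂) = 1/(1425×197×10³) + 1/(800×73×10³) = 2.069×10⁻⁸ N⁻¹.
So P = 0.0007502 / 2.069×10⁻⁸ = 36.27 kN.

P ≈ 36.3 kN (tensile in the stainless steel)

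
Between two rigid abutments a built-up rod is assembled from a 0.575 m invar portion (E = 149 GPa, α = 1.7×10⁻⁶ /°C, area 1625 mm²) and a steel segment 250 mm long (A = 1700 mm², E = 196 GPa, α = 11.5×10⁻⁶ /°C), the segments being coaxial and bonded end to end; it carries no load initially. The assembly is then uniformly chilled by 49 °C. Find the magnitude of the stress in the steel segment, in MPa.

σ ≈ 35.5 MPa (tensile)

With the walls removed the bar would change length by δ_free = Σ αᵢΔT Lᵢ = 1.7×10⁻⁶×49×575 + 11.5×10⁻⁶×49×250 = 0.1888 mm.
The walls prevent any net length change, so an axial force P (same in every segment) develops. Compatibility: P · Σ Lᵢ/(AᵢEᵢ) = δ_free.
Σ Lᵢ/(AᵢEᵢ) = 575/(1625×149×10³) + 250/(1700×196×10³) = 3.125×10⁻⁶ mm/N.
P = 0.1888 / 3.125×10⁻⁶ = 60410 N = 60.41 kN, tensile.
σ_{steel} = P / A = 60410 / 1700 = 35.53 MPa.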